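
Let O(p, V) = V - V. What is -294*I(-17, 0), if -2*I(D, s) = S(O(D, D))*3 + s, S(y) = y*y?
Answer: 0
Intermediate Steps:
O(p, V) = 0
S(y) = y²
I(D, s) = -s/2 (I(D, s) = -(0²*3 + s)/2 = -(0*3 + s)/2 = -(0 + s)/2 = -s/2)
-294*I(-17, 0) = -(-147)*0 = -294*0 = 0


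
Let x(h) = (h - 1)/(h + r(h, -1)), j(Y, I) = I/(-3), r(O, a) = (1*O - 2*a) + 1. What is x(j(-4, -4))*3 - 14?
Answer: -235/17 ≈ -13.824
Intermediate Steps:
r(O, a) = 1 + O - 2*a (r(O, a) = (O - 2*a) + 1 = 1 + O - 2*a)
j(Y, I) = -I/3 (j(Y, I) = I*(-1/3) = -I/3)
x(h) = (-1 + h)/(3 + 2*h) (x(h) = (h - 1)/(h + (1 + h - 2*(-1))) = (-1 + h)/(h + (1 + h + 2)) = (-1 + h)/(h + (3 + h)) = (-1 + h)/(3 + 2*h))
x(j(-4, -4))*3 - 14 = ((-1 - 1/3*(-4))/(3 + 2*(-1/3*(-4))))*3 - 14 = ((-1 + 4/3)/(3 + 2*(4/3)))*3 - 14 = ((1/3)/(3 + 8/3))*3 - 14 = ((1/3)/(17/3))*3 - 14 = ((3/17)*(1/3))*3 - 14 = (1/17)*3 - 14 = 3/17 - 14 = -235/17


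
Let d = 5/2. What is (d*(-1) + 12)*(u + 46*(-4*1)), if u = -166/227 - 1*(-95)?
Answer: -387011/454 ≈ -852.45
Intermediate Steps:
u = 21399/227 (u = -166*1/227 + 95 = -166/227 + 95 = 21399/227 ≈ 94.269)
d = 5/2 (d = 5*(½) = 5/2 ≈ 2.5000)
(d*(-1) + 12)*(u + 46*(-4*1)) = ((5/2)*(-1) + 12)*(21399/227 + 46*(-4*1)) = (-5/2 + 12)*(21399/227 + 46*(-4)) = 19*(21399/227 - 184)/2 = (19/2)*(-20369/227) = -387011/454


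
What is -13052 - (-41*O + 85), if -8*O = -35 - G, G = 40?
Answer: -102021/8 ≈ -12753.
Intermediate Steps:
O = 75/8 (O = -(-35 - 1*40)/8 = -(-35 - 40)/8 = -⅛*(-75) = 75/8 ≈ 9.3750)
-13052 - (-41*O + 85) = -13052 - (-41*75/8 + 85) = -13052 - (-3075/8 + 85) = -13052 - 1*(-2395/8) = -13052 + 2395/8 = -102021/8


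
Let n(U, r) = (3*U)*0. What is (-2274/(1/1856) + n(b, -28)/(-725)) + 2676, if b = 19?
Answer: -4217868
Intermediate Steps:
n(U, r) = 0
(-2274/(1/1856) + n(b, -28)/(-725)) + 2676 = (-2274/(1/1856) + 0/(-725)) + 2676 = (-2274/1/1856 + 0*(-1/725)) + 2676 = (-2274*1856 + 0) + 2676 = (-4220544 + 0) + 2676 = -4220544 + 2676 = -4217868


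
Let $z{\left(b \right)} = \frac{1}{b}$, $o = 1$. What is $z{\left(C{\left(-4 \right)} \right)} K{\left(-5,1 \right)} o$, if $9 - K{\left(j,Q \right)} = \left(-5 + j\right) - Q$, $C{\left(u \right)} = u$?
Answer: $-5$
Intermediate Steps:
$K{\left(j,Q \right)} = 14 + Q - j$ ($K{\left(j,Q \right)} = 9 - \left(\left(-5 + j\right) - Q\right) = 9 - \left(-5 + j - Q\right) = 9 + \left(5 + Q - j\right) = 14 + Q - j$)
$z{\left(C{\left(-4 \right)} \right)} K{\left(-5,1 \right)} o = \frac{14 + 1 - -5}{-4} \cdot 1 = - \frac{14 + 1 + 5}{4} \cdot 1 = \left(- \frac{1}{4}\right) 20 \cdot 1 = \left(-5\right) 1 = -5$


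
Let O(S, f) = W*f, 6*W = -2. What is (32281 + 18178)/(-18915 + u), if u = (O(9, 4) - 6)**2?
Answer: -454131/169751 ≈ -2.6753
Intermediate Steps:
W = -1/3 (W = (1/6)*(-2) = -1/3 ≈ -0.33333)
O(S, f) = -f/3
u = 484/9 (u = (-1/3*4 - 6)**2 = (-4/3 - 6)**2 = (-22/3)**2 = 484/9 ≈ 53.778)
(32281 + 18178)/(-18915 + u) = (32281 + 18178)/(-18915 + 484/9) = 50459/(-169751/9) = 50459*(-9/169751) = -454131/169751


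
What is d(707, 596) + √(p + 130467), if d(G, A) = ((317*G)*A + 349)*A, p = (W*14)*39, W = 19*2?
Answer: 79610862708 + √151215 ≈ 7.9611e+10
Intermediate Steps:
W = 38
p = 20748 (p = (38*14)*39 = 532*39 = 20748)
d(G, A) = A*(349 + 317*A*G) (d(G, A) = (317*A*G + 349)*A = (349 + 317*A*G)*A = A*(349 + 317*A*G))
d(707, 596) + √(p + 130467) = 596*(349 + 317*596*707) + √(20748 + 130467) = 596*(349 + 133574924) + √151215 = 596*133575273 + √151215 = 79610862708 + √151215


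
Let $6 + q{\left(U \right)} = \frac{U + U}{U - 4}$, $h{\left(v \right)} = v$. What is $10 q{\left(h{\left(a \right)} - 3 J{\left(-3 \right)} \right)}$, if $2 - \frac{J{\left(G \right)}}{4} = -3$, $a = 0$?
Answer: $- \frac{165}{4} \approx -41.25$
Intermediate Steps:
$J{\left(G \right)} = 20$ ($J{\left(G \right)} = 8 - -12 = 8 + 12 = 20$)
$q{\left(U \right)} = -6 + \frac{2 U}{-4 + U}$ ($q{\left(U \right)} = -6 + \frac{U + U}{U - 4} = -6 + \frac{2 U}{-4 + U}$)
$10 q{\left(h{\left(a \right)} - 3 J{\left(-3 \right)} \right)} = 10 \frac{4 \left(6 - \left(0 - 60\right)\right)}{-4 + \left(0 - 60\right)} = 10 \frac{4 \left(6 - -60\right)}{-4 - 60} = 10 \frac{4 \left(6 + 60\right)}{-64} = 10 \cdot 4 \left(- \frac{1}{64}\right) 66 = 10 \left(- \frac{33}{8}\right) = - \frac{165}{4}$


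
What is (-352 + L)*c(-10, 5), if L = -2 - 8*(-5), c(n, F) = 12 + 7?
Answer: -5966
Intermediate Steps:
c(n, F) = 19
L = 38 (L = -2 + 40 = 38)
(-352 + L)*c(-10, 5) = (-352 + 38)*19 = -314*19 = -5966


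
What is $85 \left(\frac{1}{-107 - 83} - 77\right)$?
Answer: $- \frac{248727}{38} \approx -6545.4$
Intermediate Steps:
$85 \left(\frac{1}{-107 - 83} - 77\right) = 85 \left(\frac{1}{-190} - 77\right) = 85 \left(- \frac{1}{190} - 77\right) = 85 \left(- \frac{14631}{190}\right) = - \frac{248727}{38}$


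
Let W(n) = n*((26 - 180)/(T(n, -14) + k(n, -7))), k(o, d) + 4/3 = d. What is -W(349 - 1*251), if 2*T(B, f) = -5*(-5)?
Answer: 90552/25 ≈ 3622.1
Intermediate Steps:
T(B, f) = 25/2 (T(B, f) = (-5*(-5))/2 = (½)*25 = 25/2)
k(o, d) = -4/3 + d
W(n) = -924*n/25 (W(n) = n*((26 - 180)/(25/2 + (-4/3 - 7))) = n*(-154/(25/2 - 25/3)) = n*(-154/25/6) = n*(-154*6/25) = n*(-924/25) = -924*n/25)
-W(349 - 1*251) = -(-924)*(349 - 1*251)/25 = -(-924)*(349 - 251)/25 = -(-924)*98/25 = -1*(-90552/25) = 90552/25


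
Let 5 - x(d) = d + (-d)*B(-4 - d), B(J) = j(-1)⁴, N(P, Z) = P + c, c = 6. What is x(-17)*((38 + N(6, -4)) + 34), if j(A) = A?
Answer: 420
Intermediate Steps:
N(P, Z) = 6 + P (N(P, Z) = P + 6 = 6 + P)
B(J) = 1 (B(J) = (-1)⁴ = 1)
x(d) = 5 (x(d) = 5 - (d - d*1) = 5 - (d - d) = 5 - 1*0 = 5 + 0 = 5)
x(-17)*((38 + N(6, -4)) + 34) = 5*((38 + (6 + 6)) + 34) = 5*((38 + 12) + 34) = 5*(50 + 34) = 5*84 = 420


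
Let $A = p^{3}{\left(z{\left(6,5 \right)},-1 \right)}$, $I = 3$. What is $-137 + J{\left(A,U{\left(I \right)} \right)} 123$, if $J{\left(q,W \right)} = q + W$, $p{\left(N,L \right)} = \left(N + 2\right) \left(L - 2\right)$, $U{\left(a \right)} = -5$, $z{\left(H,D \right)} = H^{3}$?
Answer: $-34406331224$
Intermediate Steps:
$p{\left(N,L \right)} = \left(-2 + L\right) \left(2 + N\right)$ ($p{\left(N,L \right)} = \left(2 + N\right) \left(-2 + L\right) = \left(-2 + L\right) \left(2 + N\right)$)
$A = -279726264$ ($A = \left(-4 - 2 \cdot 6^{3} + 2 \left(-1\right) - 6^{3}\right)^{3} = \left(-4 - 432 - 2 - 216\right)^{3} = \left(-654\right)^{3} = -279726264$)
$J{\left(q,W \right)} = W + q$
$-137 + J{\left(A,U{\left(I \right)} \right)} 123 = -137 + \left(-5 - 279726264\right) 123 = -137 - 34406331087 = -34406331224$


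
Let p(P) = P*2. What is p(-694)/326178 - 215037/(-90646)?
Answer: 35007260969/14783365494 ≈ 2.3680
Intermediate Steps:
p(P) = 2*P
p(-694)/326178 - 215037/(-90646) = (2*(-694))/326178 - 215037/(-90646) = -1388*1/326178 - 215037*(-1/90646) = -694/163089 + 215037/90646 = 35007260969/14783365494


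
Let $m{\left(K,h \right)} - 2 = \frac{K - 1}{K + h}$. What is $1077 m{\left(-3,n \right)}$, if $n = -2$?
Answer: $\frac{15078}{5} \approx 3015.6$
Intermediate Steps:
$m{\left(K,h \right)} = 2 + \frac{-1 + K}{K + h}$ ($m{\left(K,h \right)} = 2 + \frac{K - 1}{K + h} = 2 + \frac{-1 + K}{K + h}$)
$1077 m{\left(-3,n \right)} = 1077 \frac{-1 + 2 \left(-2\right) + 3 \left(-3\right)}{-3 - 2} = 1077 \frac{-1 - 4 - 9}{-5} = 1077 \left(\left(- \frac{1}{5}\right) \left(-14\right)\right) = 1077 \cdot \frac{14}{5} = \frac{15078}{5}$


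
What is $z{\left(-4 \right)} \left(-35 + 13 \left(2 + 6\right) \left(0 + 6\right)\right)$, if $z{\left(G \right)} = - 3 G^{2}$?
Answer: $-28272$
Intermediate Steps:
$z{\left(-4 \right)} \left(-35 + 13 \left(2 + 6\right) \left(0 + 6\right)\right) = - 3 \left(-4\right)^{2} \left(-35 + 13 \left(2 + 6\right) \left(0 + 6\right)\right) = \left(-3\right) 16 \left(-35 + 13 \cdot 8 \cdot 6\right) = - 48 \left(-35 + 13 \cdot 48\right) = - 48 \left(-35 + 624\right) = \left(-48\right) 589 = -28272$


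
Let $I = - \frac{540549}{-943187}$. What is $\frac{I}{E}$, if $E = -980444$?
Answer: $- \frac{540549}{924742035028} \approx -5.8454 \cdot 10^{-7}$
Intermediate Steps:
$I = \frac{540549}{943187}$ ($I = \left(-540549\right) \left(- \frac{1}{943187}\right) = \frac{540549}{943187} \approx 0.57311$)
$\frac{I}{E} = \frac{540549}{943187 \left(-980444\right)} = \frac{540549}{943187} \left(- \frac{1}{980444}\right) = - \frac{540549}{924742035028}$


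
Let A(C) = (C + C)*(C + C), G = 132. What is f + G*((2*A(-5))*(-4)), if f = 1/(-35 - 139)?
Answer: -18374401/174 ≈ -1.0560e+5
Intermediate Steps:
A(C) = 4*C² (A(C) = (2*C)*(2*C) = 4*C²)
f = -1/174 (f = 1/(-174) = -1/174 ≈ -0.0057471)
f + G*((2*A(-5))*(-4)) = -1/174 + 132*((2*(4*(-5)²))*(-4)) = -1/174 + 132*((2*(4*25))*(-4)) = -1/174 + 132*((2*100)*(-4)) = -1/174 + 132*(200*(-4)) = -1/174 + 132*(-800) = -1/174 - 105600 = -18374401/174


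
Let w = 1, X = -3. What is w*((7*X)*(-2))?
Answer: 42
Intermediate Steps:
w*((7*X)*(-2)) = 1*((7*(-3))*(-2)) = 1*(-21*(-2)) = 1*42 = 42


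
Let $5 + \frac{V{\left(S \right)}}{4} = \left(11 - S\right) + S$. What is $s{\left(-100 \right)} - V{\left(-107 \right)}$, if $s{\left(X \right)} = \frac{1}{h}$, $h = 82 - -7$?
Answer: $- \frac{2135}{89} \approx -23.989$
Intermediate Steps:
$h = 89$ ($h = 82 + 7 = 89$)
$s{\left(X \right)} = \frac{1}{89}$
$V{\left(S \right)} = 24$ ($V{\left(S \right)} = -20 + 4 \left(\left(11 - S\right) + S\right) = -20 + 4 \cdot 11 = -20 + 44 = 24$)
$s{\left(-100 \right)} - V{\left(-107 \right)} = \frac{1}{89} - 24 = - \frac{2135}{89}$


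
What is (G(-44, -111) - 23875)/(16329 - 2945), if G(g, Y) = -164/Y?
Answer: -2649961/1485624 ≈ -1.7837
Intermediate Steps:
(G(-44, -111) - 23875)/(16329 - 2945) = (-164/(-111) - 23875)/(16329 - 2945) = (-164*(-1/111) - 23875)/13384 = (164/111 - 23875)*(1/13384) = -2649961/111*1/13384 = -2649961/1485624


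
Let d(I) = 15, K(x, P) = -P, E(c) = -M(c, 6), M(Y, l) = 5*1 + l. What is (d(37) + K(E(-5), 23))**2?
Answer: 64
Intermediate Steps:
M(Y, l) = 5 + l
E(c) = -11 (E(c) = -(5 + 6) = -1*11 = -11)
(d(37) + K(E(-5), 23))**2 = (15 - 1*23)**2 = (15 - 23)**2 = (-8)**2 = 64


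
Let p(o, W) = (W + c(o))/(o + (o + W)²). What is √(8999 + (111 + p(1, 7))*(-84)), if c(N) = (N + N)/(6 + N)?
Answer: I*√1412905/65 ≈ 18.287*I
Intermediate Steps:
c(N) = 2*N/(6 + N) (c(N) = (2*N)/(6 + N) = 2*N/(6 + N))
p(o, W) = (W + 2*o/(6 + o))/(o + (W + o)²) (p(o, W) = (W + 2*o/(6 + o))/(o + (o + W)²) = (W + 2*o/(6 + o))/(o + (W + o)²))
√(8999 + (111 + p(1, 7))*(-84)) = √(8999 + (111 + (2*1 + 7*(6 + 1))/((6 + 1)*(1 + (7 + 1)²)))*(-84)) = √(8999 + (111 + (2 + 7*7)/(7*(1 + 8²)))*(-84)) = √(8999 + (111 + (2 + 49)/(7*(1 + 64)))*(-84)) = √(8999 + (111 + (⅐)*51/65)*(-84)) = √(8999 + (111 + (⅐)*(1/65)*51)*(-84)) = √(8999 + (111 + 51/455)*(-84)) = √(8999 + (50556/455)*(-84)) = √(8999 - 606672/65) = √(-21737/65) = I*√1412905/65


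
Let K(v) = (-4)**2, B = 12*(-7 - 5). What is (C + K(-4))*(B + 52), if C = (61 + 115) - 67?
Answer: -11500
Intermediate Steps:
B = -144 (B = 12*(-12) = -144)
C = 109 (C = 176 - 67 = 109)
K(v) = 16
(C + K(-4))*(B + 52) = (109 + 16)*(-144 + 52) = 125*(-92) = -11500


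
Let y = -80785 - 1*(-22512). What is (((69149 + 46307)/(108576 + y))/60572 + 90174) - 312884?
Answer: -15422431202066/69248939 ≈ -2.2271e+5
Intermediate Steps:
y = -58273 (y = -80785 + 22512 = -58273)
(((69149 + 46307)/(108576 + y))/60572 + 90174) - 312884 = (((69149 + 46307)/(108576 - 58273))/60572 + 90174) - 312884 = ((115456/50303)*(1/60572) + 90174) - 312884 = ((115456*(1/50303))*(1/60572) + 90174) - 312884 = ((10496/4573)*(1/60572) + 90174) - 312884 = (2624/69248939 + 90174) - 312884 = 6244453828010/69248939 - 312884 = -15422431202066/69248939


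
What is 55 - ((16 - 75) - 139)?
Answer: 253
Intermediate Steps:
55 - ((16 - 75) - 139) = 55 - (-59 - 139) = 55 - 1*(-198) = 55 + 198 = 253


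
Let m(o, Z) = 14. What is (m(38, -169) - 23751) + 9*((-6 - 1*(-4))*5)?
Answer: -23827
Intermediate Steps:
(m(38, -169) - 23751) + 9*((-6 - 1*(-4))*5) = (14 - 23751) + 9*((-6 - 1*(-4))*5) = -23737 + 9*((-6 + 4)*5) = -23737 + 9*(-2*5) = -23737 + 9*(-10) = -23737 - 90 = -23827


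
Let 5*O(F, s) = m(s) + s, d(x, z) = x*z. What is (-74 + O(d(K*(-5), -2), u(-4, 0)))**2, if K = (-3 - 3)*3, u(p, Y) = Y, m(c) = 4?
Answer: 133956/25 ≈ 5358.2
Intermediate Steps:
K = -18 (K = -6*3 = -18)
O(F, s) = 4/5 + s/5 (O(F, s) = (4 + s)/5 = 4/5 + s/5)
(-74 + O(d(K*(-5), -2), u(-4, 0)))**2 = (-74 + (4/5 + (1/5)*0))**2 = (-74 + (4/5 + 0))**2 = (-74 + 4/5)**2 = (-366/5)**2 = 133956/25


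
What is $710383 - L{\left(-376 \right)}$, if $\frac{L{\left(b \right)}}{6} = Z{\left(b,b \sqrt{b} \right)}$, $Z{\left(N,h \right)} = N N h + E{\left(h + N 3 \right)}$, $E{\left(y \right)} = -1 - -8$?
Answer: $710341 + 637888512 i \sqrt{94} \approx 7.1034 \cdot 10^{5} + 6.1846 \cdot 10^{9} i$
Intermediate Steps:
$E{\left(y \right)} = 7$ ($E{\left(y \right)} = -1 + 8 = 7$)
$Z{\left(N,h \right)} = 7 + h N^{2}$ ($Z{\left(N,h \right)} = N N h + 7 = N^{2} h + 7 = h N^{2} + 7 = 7 + h N^{2}$)
$L{\left(b \right)} = 42 + 6 b^{\frac{7}{2}}$ ($L{\left(b \right)} = 6 \left(7 + b \sqrt{b} b^{2}\right) = 6 \left(7 + b^{\frac{3}{2}} b^{2}\right) = 6 \left(7 + b^{\frac{7}{2}}\right) = 42 + 6 b^{\frac{7}{2}}$)
$710383 - L{\left(-376 \right)} = 710383 - \left(42 + 6 \left(-376\right)^{\frac{7}{2}}\right) = 710383 - \left(42 + 6 \left(- 106314752 i \sqrt{94}\right)\right) = 710383 - \left(42 - 637888512 i \sqrt{94}\right) = 710341 + 637888512 i \sqrt{94}$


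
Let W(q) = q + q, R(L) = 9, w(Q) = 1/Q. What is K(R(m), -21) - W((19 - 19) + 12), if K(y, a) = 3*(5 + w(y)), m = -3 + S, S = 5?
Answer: -26/3 ≈ -8.6667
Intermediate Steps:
m = 2 (m = -3 + 5 = 2)
W(q) = 2*q
K(y, a) = 15 + 3/y (K(y, a) = 3*(5 + 1/y) = 15 + 3/y)
K(R(m), -21) - W((19 - 19) + 12) = (15 + 3/9) - 2*((19 - 19) + 12) = (15 + 3*(1/9)) - 2*(0 + 12) = (15 + 1/3) - 2*12 = 46/3 - 1*24 = 46/3 - 24 = -26/3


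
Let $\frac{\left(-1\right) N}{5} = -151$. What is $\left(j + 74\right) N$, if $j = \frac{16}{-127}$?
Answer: $\frac{7083410}{127} \approx 55775.0$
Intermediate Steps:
$j = - \frac{16}{127}$ ($j = 16 \left(- \frac{1}{127}\right) = - \frac{16}{127} \approx -0.12598$)
$N = 755$ ($N = \left(-5\right) \left(-151\right) = 755$)
$\left(j + 74\right) N = \left(- \frac{16}{127} + 74\right) 755 = \frac{9382}{127} \cdot 755 = \frac{7083410}{127}$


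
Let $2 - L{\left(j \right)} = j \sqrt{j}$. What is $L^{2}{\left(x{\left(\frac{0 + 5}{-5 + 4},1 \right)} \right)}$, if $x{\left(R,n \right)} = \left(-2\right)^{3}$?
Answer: $-508 + 64 i \sqrt{2} \approx -508.0 + 90.51 i$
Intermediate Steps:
$x{\left(R,n \right)} = -8$
$L{\left(j \right)} = 2 - j^{\frac{3}{2}}$ ($L{\left(j \right)} = 2 - j \sqrt{j} = 2 - j^{\frac{3}{2}}$)
$L^{2}{\left(x{\left(\frac{0 + 5}{-5 + 4},1 \right)} \right)} = \left(2 - \left(-8\right)^{\frac{3}{2}}\right)^{2} = \left(2 - - 16 i \sqrt{2}\right)^{2} = \left(2 + 16 i \sqrt{2}\right)^{2}$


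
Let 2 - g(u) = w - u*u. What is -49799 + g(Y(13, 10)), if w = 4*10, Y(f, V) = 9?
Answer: -49756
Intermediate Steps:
w = 40
g(u) = -38 + u² (g(u) = 2 - (40 - u*u) = 2 - (40 - u²) = 2 + (-40 + u²) = -38 + u²)
-49799 + g(Y(13, 10)) = -49799 + (-38 + 9²) = -49799 + (-38 + 81) = -49799 + 43 = -49756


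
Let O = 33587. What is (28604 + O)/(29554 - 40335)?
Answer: -62191/10781 ≈ -5.7686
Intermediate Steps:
(28604 + O)/(29554 - 40335) = (28604 + 33587)/(29554 - 40335) = 62191/(-10781) = 62191*(-1/10781) = -62191/10781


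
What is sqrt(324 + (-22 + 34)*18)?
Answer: 6*sqrt(15) ≈ 23.238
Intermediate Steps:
sqrt(324 + (-22 + 34)*18) = sqrt(324 + 12*18) = sqrt(324 + 216) = sqrt(540) = 6*sqrt(15)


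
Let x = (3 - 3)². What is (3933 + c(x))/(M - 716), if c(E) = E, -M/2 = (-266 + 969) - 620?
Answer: -437/98 ≈ -4.4592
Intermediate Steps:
x = 0 (x = 0² = 0)
M = -166 (M = -2*((-266 + 969) - 620) = -2*(703 - 620) = -2*83 = -166)
(3933 + c(x))/(M - 716) = (3933 + 0)/(-166 - 716) = 3933/(-882) = 3933*(-1/882) = -437/98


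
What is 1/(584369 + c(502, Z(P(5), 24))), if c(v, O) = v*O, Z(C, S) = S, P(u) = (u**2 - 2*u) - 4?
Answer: 1/596417 ≈ 1.6767e-6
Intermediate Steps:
P(u) = -4 + u**2 - 2*u
c(v, O) = O*v
1/(584369 + c(502, Z(P(5), 24))) = 1/(584369 + 24*502) = 1/(584369 + 12048) = 1/596417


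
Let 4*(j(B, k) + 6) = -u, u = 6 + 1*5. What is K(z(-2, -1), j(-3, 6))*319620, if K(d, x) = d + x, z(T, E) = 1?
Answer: -2477055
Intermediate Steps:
u = 11 (u = 6 + 5 = 11)
j(B, k) = -35/4 (j(B, k) = -6 + (-1*11)/4 = -6 + (¼)*(-11) = -6 - 11/4 = -35/4)
K(z(-2, -1), j(-3, 6))*319620 = (1 - 35/4)*319620 = -31/4*319620 = -2477055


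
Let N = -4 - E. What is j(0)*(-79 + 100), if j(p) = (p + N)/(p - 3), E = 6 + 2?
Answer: 84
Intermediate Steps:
E = 8
N = -12 (N = -4 - 1*8 = -4 - 8 = -12)
j(p) = (-12 + p)/(-3 + p) (j(p) = (p - 12)/(p - 3) = (-12 + p)/(-3 + p))
j(0)*(-79 + 100) = ((-12 + 0)/(-3 + 0))*(-79 + 100) = (-12/(-3))*21 = -1/3*(-12)*21 = 4*21 = 84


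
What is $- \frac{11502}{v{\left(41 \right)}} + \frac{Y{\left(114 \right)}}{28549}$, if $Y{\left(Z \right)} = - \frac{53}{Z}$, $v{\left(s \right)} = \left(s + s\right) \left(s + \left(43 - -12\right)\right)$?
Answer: $- \frac{3119555449}{2135008416} \approx -1.4611$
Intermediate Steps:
$v{\left(s \right)} = 2 s \left(55 + s\right)$ ($v{\left(s \right)} = 2 s \left(s + \left(43 + 12\right)\right) = 2 s \left(s + 55\right) = 2 s \left(55 + s\right)$)
$- \frac{11502}{v{\left(41 \right)}} + \frac{Y{\left(114 \right)}}{28549} = - \frac{11502}{2 \cdot 41 \left(55 + 41\right)} + \frac{\left(-53\right) \frac{1}{114}}{28549} = - \frac{11502}{2 \cdot 41 \cdot 96} + \left(-53\right) \frac{1}{114} \cdot \frac{1}{28549} = - \frac{11502}{7872} - \frac{53}{3254586} = \left(-11502\right) \frac{1}{7872} - \frac{53}{3254586} = - \frac{1917}{1312} - \frac{53}{3254586} = - \frac{3119555449}{2135008416}$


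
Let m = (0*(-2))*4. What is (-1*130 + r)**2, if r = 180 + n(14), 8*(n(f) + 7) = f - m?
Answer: 32041/16 ≈ 2002.6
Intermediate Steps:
m = 0 (m = 0*4 = 0)
n(f) = -7 + f/8 (n(f) = -7 + (f - 1*0)/8 = -7 + (f + 0)/8 = -7 + f/8)
r = 699/4 (r = 180 + (-7 + (1/8)*14) = 180 + (-7 + 7/4) = 180 - 21/4 = 699/4 ≈ 174.75)
(-1*130 + r)**2 = (-1*130 + 699/4)**2 = (-130 + 699/4)**2 = (179/4)**2 = 32041/16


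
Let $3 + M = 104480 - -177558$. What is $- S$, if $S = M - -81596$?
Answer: $-363631$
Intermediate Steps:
$M = 282035$ ($M = -3 + \left(104480 - -177558\right) = -3 + \left(104480 + 177558\right) = -3 + 282038 = 282035$)
$S = 363631$ ($S = 282035 - -81596 = 282035 + 81596 = 363631$)
$- S = \left(-1\right) 363631 = -363631$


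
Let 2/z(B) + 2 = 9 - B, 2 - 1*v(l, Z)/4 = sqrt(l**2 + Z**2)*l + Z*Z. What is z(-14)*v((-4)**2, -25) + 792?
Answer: 1664/3 - 128*sqrt(881)/21 ≈ 373.75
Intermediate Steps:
v(l, Z) = 8 - 4*Z**2 - 4*l*sqrt(Z**2 + l**2) (v(l, Z) = 8 - 4*(sqrt(l**2 + Z**2)*l + Z*Z) = 8 - 4*(sqrt(Z**2 + l**2)*l + Z**2) = 8 - 4*(l*sqrt(Z**2 + l**2) + Z**2) = 8 - 4*(Z**2 + l*sqrt(Z**2 + l**2)) = 8 + (-4*Z**2 - 4*l*sqrt(Z**2 + l**2)) = 8 - 4*Z**2 - 4*l*sqrt(Z**2 + l**2))
z(B) = 2/(7 - B) (z(B) = 2/(-2 + (9 - B)) = 2/(7 - B))
z(-14)*v((-4)**2, -25) + 792 = (-2/(-7 - 14))*(8 - 4*(-25)**2 - 4*(-4)**2*sqrt((-25)**2 + ((-4)**2)**2)) + 792 = (-2/(-21))*(8 - 4*625 - 4*16*sqrt(625 + 16**2)) + 792 = (-2*(-1/21))*(8 - 2500 - 4*16*sqrt(625 + 256)) + 792 = 2*(8 - 2500 - 4*16*sqrt(881))/21 + 792 = 2*(8 - 2500 - 64*sqrt(881))/21 + 792 = 2*(-2492 - 64*sqrt(881))/21 + 792 = (-712/3 - 128*sqrt(881)/21) + 792 = 1664/3 - 128*sqrt(881)/21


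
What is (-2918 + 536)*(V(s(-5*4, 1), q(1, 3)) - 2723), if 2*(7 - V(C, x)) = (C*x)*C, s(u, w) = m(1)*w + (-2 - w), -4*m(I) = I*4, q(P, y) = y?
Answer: 6526680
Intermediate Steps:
m(I) = -I (m(I) = -I*4/4 = -I)
s(u, w) = -2 - 2*w (s(u, w) = (-1*1)*w + (-2 - w) = -w + (-2 - w) = -2 - 2*w)
V(C, x) = 7 - x*C²/2 (V(C, x) = 7 - C*x*C/2 = 7 - x*C²/2)
(-2918 + 536)*(V(s(-5*4, 1), q(1, 3)) - 2723) = (-2918 + 536)*((7 - ½*3*(-2 - 2*1)²) - 2723) = -2382*((7 - ½*3*(-2 - 2)²) - 2723) = -2382*((7 - ½*3*(-4)²) - 2723) = -2382*((7 - ½*3*16) - 2723) = -2382*((7 - 24) - 2723) = -2382*(-17 - 2723) = -2382*(-2740) = 6526680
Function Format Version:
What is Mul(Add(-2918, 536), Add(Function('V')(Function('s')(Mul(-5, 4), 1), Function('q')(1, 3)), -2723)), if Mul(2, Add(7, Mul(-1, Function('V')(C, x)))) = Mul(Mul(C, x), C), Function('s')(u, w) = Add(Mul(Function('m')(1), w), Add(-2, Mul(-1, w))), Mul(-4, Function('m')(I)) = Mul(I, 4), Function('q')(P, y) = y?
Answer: 6526680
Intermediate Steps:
Function('m')(I) = Mul(-1, I) (Function('m')(I) = Mul(Rational(-1, 4), Mul(I, 4)) = Mul(Rational(-1, 4), Mul(4, I)) = Mul(-1, I))
Function('s')(u, w) = Add(-2, Mul(-2, w)) (Function('s')(u, w) = Add(Mul(Mul(-1, 1), w), Add(-2, Mul(-1, w))) = Add(Mul(-1, w), Add(-2, Mul(-1, w))) = Add(-2, Mul(-2, w)))
Function('V')(C, x) = Add(7, Mul(Rational(-1, 2), x, Pow(C, 2))) (Function('V')(C, x) = Add(7, Mul(Rational(-1, 2), Mul(Mul(C, x), C))) = Add(7, Mul(Rational(-1, 2), Mul(x, Pow(C, 2)))) = Add(7, Mul(Rational(-1, 2), x, Pow(C, 2))))
Mul(Add(-2918, 536), Add(Function('V')(Function('s')(Mul(-5, 4), 1), Function('q')(1, 3)), -2723)) = Mul(Add(-2918, 536), Add(Add(7, Mul(Rational(-1, 2), 3, Pow(Add(-2, Mul(-2, 1)), 2))), -2723)) = Mul(-2382, Add(Add(7, Mul(Rational(-1, 2), 3, Pow(Add(-2, -2), 2))), -2723)) = Mul(-2382, Add(Add(7, Mul(Rational(-1, 2), 3, Pow(-4, 2))), -2723)) = Mul(-2382, Add(Add(7, Mul(Rational(-1, 2), 3, 16)), -2723)) = Mul(-2382, Add(Add(7, -24), -2723)) = Mul(-2382, Add(-17, -2723)) = Mul(-2382, -2740) = 6526680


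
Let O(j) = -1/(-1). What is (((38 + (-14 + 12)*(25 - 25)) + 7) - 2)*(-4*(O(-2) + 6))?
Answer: -1204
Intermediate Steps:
O(j) = 1 (O(j) = -1*(-1) = 1)
(((38 + (-14 + 12)*(25 - 25)) + 7) - 2)*(-4*(O(-2) + 6)) = (((38 + (-14 + 12)*(25 - 25)) + 7) - 2)*(-4*(1 + 6)) = (((38 - 2*0) + 7) - 2)*(-4*7) = (((38 + 0) + 7) - 2)*(-28) = ((38 + 7) - 2)*(-28) = (45 - 2)*(-28) = 43*(-28) = -1204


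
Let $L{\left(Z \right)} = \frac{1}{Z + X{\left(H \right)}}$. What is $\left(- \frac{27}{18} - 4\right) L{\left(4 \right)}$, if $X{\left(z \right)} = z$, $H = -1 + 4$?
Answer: $- \frac{11}{14} \approx -0.78571$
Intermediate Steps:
$H = 3$
$L{\left(Z \right)} = \frac{1}{3 + Z}$ ($L{\left(Z \right)} = \frac{1}{Z + 3} = \frac{1}{3 + Z}$)
$\left(- \frac{27}{18} - 4\right) L{\left(4 \right)} = \frac{- \frac{27}{18} - 4}{3 + 4} = \frac{\left(-27\right) \frac{1}{18} - 4}{7} = \left(- \frac{3}{2} - 4\right) \frac{1}{7} = \left(- \frac{11}{2}\right) \frac{1}{7} = - \frac{11}{14}$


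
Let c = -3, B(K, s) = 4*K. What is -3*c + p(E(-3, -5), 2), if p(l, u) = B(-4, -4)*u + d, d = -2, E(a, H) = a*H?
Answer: -25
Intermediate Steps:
E(a, H) = H*a
p(l, u) = -2 - 16*u (p(l, u) = (4*(-4))*u - 2 = -16*u - 2 = -2 - 16*u)
-3*c + p(E(-3, -5), 2) = -3*(-3) + (-2 - 16*2) = 9 + (-2 - 32) = 9 - 34 = -25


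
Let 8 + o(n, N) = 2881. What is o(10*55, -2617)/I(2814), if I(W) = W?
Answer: 2873/2814 ≈ 1.0210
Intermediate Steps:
o(n, N) = 2873 (o(n, N) = -8 + 2881 = 2873)
o(10*55, -2617)/I(2814) = 2873/2814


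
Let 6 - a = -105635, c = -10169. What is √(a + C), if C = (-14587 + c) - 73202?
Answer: √7683 ≈ 87.653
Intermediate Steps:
a = 105641 (a = 6 - 1*(-105635) = 6 + 105635 = 105641)
C = -97958 (C = (-14587 - 10169) - 73202 = -24756 - 73202 = -97958)
√(a + C) = √(105641 - 97958) = √7683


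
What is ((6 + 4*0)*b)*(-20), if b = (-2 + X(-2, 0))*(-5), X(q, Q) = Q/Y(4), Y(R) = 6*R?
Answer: -1200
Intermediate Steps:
X(q, Q) = Q/24 (X(q, Q) = Q/((6*4)) = Q/24)
b = 10 (b = (-2 + (1/24)*0)*(-5) = (-2 + 0)*(-5) = -2*(-5) = 10)
((6 + 4*0)*b)*(-20) = ((6 + 4*0)*10)*(-20) = ((6 + 0)*10)*(-20) = (6*10)*(-20) = 60*(-20) = -1200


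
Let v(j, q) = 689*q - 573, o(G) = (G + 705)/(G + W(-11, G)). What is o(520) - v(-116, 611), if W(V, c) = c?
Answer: -87444203/208 ≈ -4.2041e+5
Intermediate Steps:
o(G) = (705 + G)/(2*G) (o(G) = (G + 705)/(G + G) = (705 + G)/((2*G)) = (705 + G)*(1/(2*G)) = (705 + G)/(2*G))
v(j, q) = -573 + 689*q
o(520) - v(-116, 611) = (½)*(705 + 520)/520 - (-573 + 689*611) = (½)*(1/520)*1225 - (-573 + 420979) = 245/208 - 1*420406 = 245/208 - 420406 = -87444203/208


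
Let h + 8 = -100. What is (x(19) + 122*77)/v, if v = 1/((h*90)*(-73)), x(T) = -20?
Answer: 6651415440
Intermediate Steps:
h = -108 (h = -8 - 100 = -108)
v = 1/709560 (v = 1/(-108*90*(-73)) = 1/(-9720*(-73)) = 1/709560 ≈ 1.4093e-6)
(x(19) + 122*77)/v = (-20 + 122*77)/(1/709560) = (-20 + 9394)*709560 = 9374*709560 = 6651415440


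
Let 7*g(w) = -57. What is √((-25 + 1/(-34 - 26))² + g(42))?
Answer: √108960649/420 ≈ 24.853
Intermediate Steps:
g(w) = -57/7 (g(w) = (⅐)*(-57) = -57/7)
√((-25 + 1/(-34 - 26))² + g(42)) = √((-25 + 1/(-34 - 26))² - 57/7) = √((-25 + 1/(-60))² - 57/7) = √((-25 - 1/60)² - 57/7) = √((-1501/60)² - 57/7) = √(2253001/3600 - 57/7) = √(15565807/25200) = √108960649/420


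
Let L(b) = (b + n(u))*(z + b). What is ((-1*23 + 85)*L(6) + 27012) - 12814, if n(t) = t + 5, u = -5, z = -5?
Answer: 14570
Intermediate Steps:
n(t) = 5 + t
L(b) = b*(-5 + b) (L(b) = (b + (5 - 5))*(-5 + b) = (b + 0)*(-5 + b) = b*(-5 + b))
((-1*23 + 85)*L(6) + 27012) - 12814 = ((-1*23 + 85)*(6*(-5 + 6)) + 27012) - 12814 = ((-23 + 85)*(6*1) + 27012) - 12814 = (62*6 + 27012) - 12814 = (372 + 27012) - 12814 = 27384 - 12814 = 14570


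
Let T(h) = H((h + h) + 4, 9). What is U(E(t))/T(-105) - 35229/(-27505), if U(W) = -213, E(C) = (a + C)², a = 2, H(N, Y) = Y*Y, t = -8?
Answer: -1001672/742635 ≈ -1.3488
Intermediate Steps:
H(N, Y) = Y²
T(h) = 81 (T(h) = 9² = 81)
E(C) = (2 + C)²
U(E(t))/T(-105) - 35229/(-27505) = -213/81 - 35229/(-27505) = -213*1/81 - 35229*(-1/27505) = -71/27 + 35229/27505 = -1001672/742635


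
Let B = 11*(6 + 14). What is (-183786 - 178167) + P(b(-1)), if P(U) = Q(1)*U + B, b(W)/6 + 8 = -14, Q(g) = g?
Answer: -361865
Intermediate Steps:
b(W) = -132 (b(W) = -48 + 6*(-14) = -48 - 84 = -132)
B = 220 (B = 11*20 = 220)
P(U) = 220 + U (P(U) = 1*U + 220 = U + 220 = 220 + U)
(-183786 - 178167) + P(b(-1)) = (-183786 - 178167) + (220 - 132) = -361953 + 88 = -361865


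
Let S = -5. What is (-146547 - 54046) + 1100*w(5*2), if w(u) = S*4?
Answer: -222593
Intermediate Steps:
w(u) = -20 (w(u) = -5*4 = -20)
(-146547 - 54046) + 1100*w(5*2) = (-146547 - 54046) + 1100*(-20) = -200593 - 22000 = -222593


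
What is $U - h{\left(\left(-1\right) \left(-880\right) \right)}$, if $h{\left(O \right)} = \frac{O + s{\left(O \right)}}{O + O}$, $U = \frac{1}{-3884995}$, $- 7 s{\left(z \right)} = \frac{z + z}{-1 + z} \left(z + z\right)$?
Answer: $- \frac{10229204141}{47808748470} \approx -0.21396$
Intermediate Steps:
$s{\left(z \right)} = - \frac{4 z^{2}}{7 \left(-1 + z\right)}$ ($s{\left(z \right)} = - \frac{\frac{z + z}{-1 + z} \left(z + z\right)}{7} = - \frac{\frac{2 z}{-1 + z} 2 z}{7} = - \frac{4 z^{2} \frac{1}{-1 + z}}{7} = - \frac{4 z^{2}}{7 \left(-1 + z\right)}$)
$U = - \frac{1}{3884995} \approx -2.574 \cdot 10^{-7}$
$h{\left(O \right)} = \frac{O - \frac{4 O^{2}}{-7 + 7 O}}{2 O}$ ($h{\left(O \right)} = \frac{O - \frac{4 O^{2}}{-7 + 7 O}}{O + O} = \frac{O - \frac{4 O^{2}}{-7 + 7 O}}{2 O}$)
$U - h{\left(\left(-1\right) \left(-880\right) \right)} = - \frac{1}{3884995} - \frac{-7 + 3 \left(\left(-1\right) \left(-880\right)\right)}{14 \left(-1 - -880\right)} = - \frac{1}{3884995} - \frac{-7 + 3 \cdot 880}{14 \left(-1 + 880\right)} = - \frac{1}{3884995} - \frac{-7 + 2640}{14 \cdot 879} = - \frac{1}{3884995} - \frac{1}{14} \cdot \frac{1}{879} \cdot 2633 = - \frac{1}{3884995} - \frac{2633}{12306} = - \frac{10229204141}{47808748470}$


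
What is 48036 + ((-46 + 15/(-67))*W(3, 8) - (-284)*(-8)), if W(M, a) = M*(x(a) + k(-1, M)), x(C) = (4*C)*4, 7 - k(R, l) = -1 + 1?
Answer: 1811903/67 ≈ 27043.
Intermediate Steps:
k(R, l) = 7 (k(R, l) = 7 - (-1 + 1) = 7 - 1*0 = 7 + 0 = 7)
x(C) = 16*C
W(M, a) = M*(7 + 16*a) (W(M, a) = M*(16*a + 7) = M*(7 + 16*a))
48036 + ((-46 + 15/(-67))*W(3, 8) - (-284)*(-8)) = 48036 + ((-46 + 15/(-67))*(3*(7 + 16*8)) - (-284)*(-8)) = 48036 + ((-46 + 15*(-1/67))*(3*(7 + 128)) - 1*2272) = 48036 + ((-46 - 15/67)*(3*135) - 2272) = 48036 + (-3097/67*405 - 2272) = 48036 + (-1254285/67 - 2272) = 48036 - 1406509/67 = 1811903/67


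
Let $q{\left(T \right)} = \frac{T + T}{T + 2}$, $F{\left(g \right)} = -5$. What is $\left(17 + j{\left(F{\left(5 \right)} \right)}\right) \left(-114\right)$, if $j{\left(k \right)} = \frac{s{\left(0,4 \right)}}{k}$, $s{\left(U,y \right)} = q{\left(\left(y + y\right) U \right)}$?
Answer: $-1938$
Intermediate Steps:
$q{\left(T \right)} = \frac{2 T}{2 + T}$
$s{\left(U,y \right)} = \frac{4 U y}{2 + 2 U y}$ ($s{\left(U,y \right)} = \frac{2 \left(y + y\right) U}{2 + \left(y + y\right) U} = \frac{2 \cdot 2 y U}{2 + 2 y U} = \frac{2 \cdot 2 U y}{2 + 2 U y} = \frac{4 U y}{2 + 2 U y}$)
$j{\left(k \right)} = 0$ ($j{\left(k \right)} = \frac{2 \cdot 0 \cdot 4 \frac{1}{1 + 0 \cdot 4}}{k} = \frac{2 \cdot 0 \cdot 4 \frac{1}{1 + 0}}{k} = \frac{2 \cdot 0 \cdot 4 \cdot 1^{-1}}{k} = \frac{2 \cdot 0 \cdot 4 \cdot 1}{k} = \frac{0}{k} = 0$)
$\left(17 + j{\left(F{\left(5 \right)} \right)}\right) \left(-114\right) = \left(17 + 0\right) \left(-114\right) = 17 \left(-114\right) = -1938$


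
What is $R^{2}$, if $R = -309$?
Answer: $95481$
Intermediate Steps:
$R^{2} = \left(-309\right)^{2} = 95481$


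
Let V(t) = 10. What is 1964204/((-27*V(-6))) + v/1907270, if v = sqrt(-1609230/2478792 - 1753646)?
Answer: -982102/135 + I*sqrt(74827247366066991)/393977134820 ≈ -7274.8 + 0.00069432*I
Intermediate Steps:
v = I*sqrt(74827247366066991)/206566 (v = sqrt(-1609230*1/2478792 - 1753646) = sqrt(-268205/413132 - 1753646) = sqrt(-724487547477/413132) = I*sqrt(74827247366066991)/206566 ≈ 1324.3*I)
1964204/((-27*V(-6))) + v/1907270 = 1964204/((-27*10)) + (I*sqrt(74827247366066991)/206566)/1907270 = 1964204/(-270) + (I*sqrt(74827247366066991)/206566)*(1/1907270) = 1964204*(-1/270) + I*sqrt(74827247366066991)/393977134820 = -982102/135 + I*sqrt(74827247366066991)/393977134820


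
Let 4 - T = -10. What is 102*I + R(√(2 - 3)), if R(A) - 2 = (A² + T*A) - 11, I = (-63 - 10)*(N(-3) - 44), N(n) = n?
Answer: 349952 + 14*I ≈ 3.4995e+5 + 14.0*I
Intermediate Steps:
T = 14 (T = 4 - 1*(-10) = 4 + 10 = 14)
I = 3431 (I = (-63 - 10)*(-3 - 44) = -73*(-47) = 3431)
R(A) = -9 + A² + 14*A (R(A) = 2 + ((A² + 14*A) - 11) = 2 + (-11 + A² + 14*A) = -9 + A² + 14*A)
102*I + R(√(2 - 3)) = 102*3431 + (-9 + (√(2 - 3))² + 14*√(2 - 3)) = 349962 + (-9 + (√(-1))² + 14*√(-1)) = 349962 + (-9 + I² + 14*I) = 349962 + (-9 - 1 + 14*I) = 349962 + (-10 + 14*I) = 349952 + 14*I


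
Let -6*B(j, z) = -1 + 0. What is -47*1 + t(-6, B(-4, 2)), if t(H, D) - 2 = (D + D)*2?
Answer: -133/3 ≈ -44.333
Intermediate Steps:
B(j, z) = ⅙ (B(j, z) = -(-1 + 0)/6 = -⅙*(-1) = ⅙)
t(H, D) = 2 + 4*D (t(H, D) = 2 + (D + D)*2 = 2 + (2*D)*2 = 2 + 4*D)
-47*1 + t(-6, B(-4, 2)) = -47*1 + (2 + 4*(⅙)) = -47 + (2 + ⅔) = -47 + 8/3 = -133/3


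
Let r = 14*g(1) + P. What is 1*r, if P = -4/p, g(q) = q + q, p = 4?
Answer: 27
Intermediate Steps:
g(q) = 2*q
P = -1 (P = -4/4 = -4*1/4 = -1)
r = 27 (r = 14*(2*1) - 1 = 14*2 - 1 = 28 - 1 = 27)
1*r = 1*27 = 27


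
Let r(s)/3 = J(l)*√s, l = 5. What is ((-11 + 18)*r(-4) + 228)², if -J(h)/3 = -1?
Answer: 36108 + 57456*I ≈ 36108.0 + 57456.0*I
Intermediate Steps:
J(h) = 3 (J(h) = -3*(-1) = 3)
r(s) = 9*√s (r(s) = 3*(3*√s) = 9*√s)
((-11 + 18)*r(-4) + 228)² = ((-11 + 18)*(9*√(-4)) + 228)² = (7*(9*(2*I)) + 228)² = (7*(18*I) + 228)² = (126*I + 228)² = (228 + 126*I)²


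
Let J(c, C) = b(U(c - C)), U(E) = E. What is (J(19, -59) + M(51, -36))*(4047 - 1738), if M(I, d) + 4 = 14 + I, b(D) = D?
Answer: 320951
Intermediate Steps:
J(c, C) = c - C
M(I, d) = 10 + I (M(I, d) = -4 + (14 + I) = 10 + I)
(J(19, -59) + M(51, -36))*(4047 - 1738) = ((19 - 1*(-59)) + (10 + 51))*(4047 - 1738) = ((19 + 59) + 61)*2309 = (78 + 61)*2309 = 139*2309 = 320951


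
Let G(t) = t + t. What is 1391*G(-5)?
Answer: -13910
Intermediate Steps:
G(t) = 2*t
1391*G(-5) = 1391*(2*(-5)) = 1391*(-10) = -13910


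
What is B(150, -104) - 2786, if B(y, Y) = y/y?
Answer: -2785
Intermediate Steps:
B(y, Y) = 1
B(150, -104) - 2786 = 1 - 2786 = -2785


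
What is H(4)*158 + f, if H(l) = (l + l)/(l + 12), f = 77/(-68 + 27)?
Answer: 3162/41 ≈ 77.122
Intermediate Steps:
f = -77/41 (f = 77/(-41) = 77*(-1/41) = -77/41 ≈ -1.8780)
H(l) = 2*l/(12 + l) (H(l) = (2*l)/(12 + l) = 2*l/(12 + l))
H(4)*158 + f = (2*4/(12 + 4))*158 - 77/41 = (2*4/16)*158 - 77/41 = (2*4*(1/16))*158 - 77/41 = (½)*158 - 77/41 = 79 - 77/41 = 3162/41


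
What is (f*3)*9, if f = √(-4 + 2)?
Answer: 27*I*√2 ≈ 38.184*I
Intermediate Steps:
f = I*√2 (f = √(-2) = I*√2 ≈ 1.4142*I)
(f*3)*9 = ((I*√2)*3)*9 = (3*I*√2)*9 = 27*I*√2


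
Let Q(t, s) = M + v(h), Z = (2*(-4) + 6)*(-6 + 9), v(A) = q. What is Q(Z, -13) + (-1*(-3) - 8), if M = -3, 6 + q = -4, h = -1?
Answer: -18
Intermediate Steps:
q = -10 (q = -6 - 4 = -10)
v(A) = -10
Z = -6 (Z = (-8 + 6)*3 = -2*3 = -6)
Q(t, s) = -13 (Q(t, s) = -3 - 10 = -13)
Q(Z, -13) + (-1*(-3) - 8) = -13 + (-1*(-3) - 8) = -13 + (3 - 8) = -13 - 5 = -18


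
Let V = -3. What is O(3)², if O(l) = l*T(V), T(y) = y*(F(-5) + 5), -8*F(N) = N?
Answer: 164025/64 ≈ 2562.9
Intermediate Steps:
F(N) = -N/8
T(y) = 45*y/8 (T(y) = y*(-⅛*(-5) + 5) = y*(5/8 + 5) = y*(45/8) = 45*y/8)
O(l) = -135*l/8 (O(l) = l*((45/8)*(-3)) = l*(-135/8) = -135*l/8)
O(3)² = (-135/8*3)² = (-405/8)² = 164025/64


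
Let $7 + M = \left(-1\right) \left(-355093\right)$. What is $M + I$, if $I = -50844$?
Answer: $304242$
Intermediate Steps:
$M = 355086$ ($M = -7 - -355093 = -7 + 355093 = 355086$)
$M + I = 355086 - 50844 = 304242$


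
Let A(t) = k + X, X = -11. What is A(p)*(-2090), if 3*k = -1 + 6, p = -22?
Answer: 58520/3 ≈ 19507.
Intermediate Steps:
k = 5/3 (k = (-1 + 6)/3 = (⅓)*5 = 5/3 ≈ 1.6667)
A(t) = -28/3 (A(t) = 5/3 - 11 = -28/3)
A(p)*(-2090) = -28/3*(-2090) = 58520/3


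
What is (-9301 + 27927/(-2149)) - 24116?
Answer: -71841060/2149 ≈ -33430.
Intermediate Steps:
(-9301 + 27927/(-2149)) - 24116 = (-9301 + 27927*(-1/2149)) - 24116 = (-9301 - 27927/2149) - 24116 = -20015776/2149 - 24116 = -71841060/2149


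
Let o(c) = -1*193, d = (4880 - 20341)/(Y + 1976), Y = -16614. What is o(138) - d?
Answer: -2840595/14638 ≈ -194.06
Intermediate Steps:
d = 15461/14638 (d = (4880 - 20341)/(-16614 + 1976) = -15461/(-14638) = -15461*(-1/14638) = 15461/14638 ≈ 1.0562)
o(c) = -193
o(138) - d = -193 - 1*15461/14638 = -193 - 15461/14638 = -2840595/14638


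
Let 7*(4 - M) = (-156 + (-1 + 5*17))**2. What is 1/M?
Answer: -7/5156 ≈ -0.0013576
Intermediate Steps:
M = -5156/7 (M = 4 - (-156 + (-1 + 5*17))**2/7 = 4 - (-156 + (-1 + 85))**2/7 = 4 - (-156 + 84)**2/7 = 4 - 1/7*(-72)**2 = 4 - 1/7*5184 = 4 - 5184/7 = -5156/7 ≈ -736.57)
1/M = 1/(-5156/7) = -7/5156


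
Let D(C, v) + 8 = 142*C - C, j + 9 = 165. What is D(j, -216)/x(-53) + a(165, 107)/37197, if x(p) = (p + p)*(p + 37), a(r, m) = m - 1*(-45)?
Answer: 204536357/15771528 ≈ 12.969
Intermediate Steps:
a(r, m) = 45 + m (a(r, m) = m + 45 = 45 + m)
j = 156 (j = -9 + 165 = 156)
x(p) = 2*p*(37 + p) (x(p) = (2*p)*(37 + p) = 2*p*(37 + p))
D(C, v) = -8 + 141*C (D(C, v) = -8 + (142*C - C) = -8 + 141*C)
D(j, -216)/x(-53) + a(165, 107)/37197 = (-8 + 141*156)/((2*(-53)*(37 - 53))) + (45 + 107)/37197 = (-8 + 21996)/((2*(-53)*(-16))) + 152*(1/37197) = 21988/1696 + 152/37197 = 21988*(1/1696) + 152/37197 = 5497/424 + 152/37197 = 204536357/15771528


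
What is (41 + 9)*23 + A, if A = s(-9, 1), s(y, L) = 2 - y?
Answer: 1161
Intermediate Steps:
A = 11 (A = 2 - 1*(-9) = 2 + 9 = 11)
(41 + 9)*23 + A = (41 + 9)*23 + 11 = 50*23 + 11 = 1150 + 11 = 1161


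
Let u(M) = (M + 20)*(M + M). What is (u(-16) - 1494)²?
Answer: 2630884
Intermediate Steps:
u(M) = 2*M*(20 + M) (u(M) = (20 + M)*(2*M) = 2*M*(20 + M))
(u(-16) - 1494)² = (2*(-16)*(20 - 16) - 1494)² = (2*(-16)*4 - 1494)² = (-128 - 1494)² = (-1622)² = 2630884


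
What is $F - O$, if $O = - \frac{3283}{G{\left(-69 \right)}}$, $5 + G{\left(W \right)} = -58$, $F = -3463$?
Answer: $- \frac{31636}{9} \approx -3515.1$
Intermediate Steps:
$G{\left(W \right)} = -63$ ($G{\left(W \right)} = -5 - 58 = -63$)
$O = \frac{469}{9}$ ($O = - \frac{3283}{-63} = \left(-3283\right) \left(- \frac{1}{63}\right) = \frac{469}{9} \approx 52.111$)
$F - O = -3463 - \frac{469}{9} = - \frac{31636}{9}$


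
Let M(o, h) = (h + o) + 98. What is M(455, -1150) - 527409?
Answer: -528006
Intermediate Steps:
M(o, h) = 98 + h + o
M(455, -1150) - 527409 = (98 - 1150 + 455) - 527409 = -597 - 527409 = -528006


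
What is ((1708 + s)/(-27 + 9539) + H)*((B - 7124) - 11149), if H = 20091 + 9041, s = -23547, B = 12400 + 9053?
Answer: 220279987275/2378 ≈ 9.2632e+7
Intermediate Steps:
B = 21453
H = 29132
((1708 + s)/(-27 + 9539) + H)*((B - 7124) - 11149) = ((1708 - 23547)/(-27 + 9539) + 29132)*((21453 - 7124) - 11149) = (-21839/9512 + 29132)*(14329 - 11149) = (-21839*1/9512 + 29132)*3180 = (-21839/9512 + 29132)*3180 = (277081745/9512)*3180 = 220279987275/2378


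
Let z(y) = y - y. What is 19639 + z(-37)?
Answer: 19639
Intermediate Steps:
z(y) = 0
19639 + z(-37) = 19639 + 0 = 19639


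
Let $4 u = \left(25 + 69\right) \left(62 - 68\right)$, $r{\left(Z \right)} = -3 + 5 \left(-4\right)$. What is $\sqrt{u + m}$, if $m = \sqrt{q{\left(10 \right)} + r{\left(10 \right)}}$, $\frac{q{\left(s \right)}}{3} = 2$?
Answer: $\sqrt{-141 + i \sqrt{17}} \approx 0.1736 + 11.876 i$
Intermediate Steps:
$q{\left(s \right)} = 6$ ($q{\left(s \right)} = 3 \cdot 2 = 6$)
$r{\left(Z \right)} = -23$ ($r{\left(Z \right)} = -3 - 20 = -23$)
$u = -141$ ($u = \frac{\left(25 + 69\right) \left(62 - 68\right)}{4} = \frac{94 \left(-6\right)}{4} = \frac{1}{4} \left(-564\right) = -141$)
$m = i \sqrt{17}$ ($m = \sqrt{6 - 23} = \sqrt{-17} = i \sqrt{17} \approx 4.1231 i$)
$\sqrt{u + m} = \sqrt{-141 + i \sqrt{17}}$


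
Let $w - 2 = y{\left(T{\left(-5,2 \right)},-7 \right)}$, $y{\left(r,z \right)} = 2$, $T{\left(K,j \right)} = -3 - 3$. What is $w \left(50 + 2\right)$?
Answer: $208$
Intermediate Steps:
$T{\left(K,j \right)} = -6$
$w = 4$ ($w = 2 + 2 = 4$)
$w \left(50 + 2\right) = 4 \left(50 + 2\right) = 4 \cdot 52 = 208$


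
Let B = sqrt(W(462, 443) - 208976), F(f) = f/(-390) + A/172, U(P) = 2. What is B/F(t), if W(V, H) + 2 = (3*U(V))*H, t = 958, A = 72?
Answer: -33540*I*sqrt(12895)/17087 ≈ -222.9*I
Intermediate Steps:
W(V, H) = -2 + 6*H (W(V, H) = -2 + (3*2)*H = -2 + 6*H)
F(f) = 18/43 - f/390 (F(f) = f/(-390) + 72/172 = f*(-1/390) + 72*(1/172) = -f/390 + 18/43 = 18/43 - f/390)
B = 4*I*sqrt(12895) (B = sqrt((-2 + 6*443) - 208976) = sqrt((-2 + 2658) - 208976) = sqrt(2656 - 208976) = sqrt(-206320) = 4*I*sqrt(12895) ≈ 454.22*I)
B/F(t) = (4*I*sqrt(12895))/(18/43 - 1/390*958) = (4*I*sqrt(12895))/(18/43 - 479/195) = (4*I*sqrt(12895))/(-17087/8385) = (4*I*sqrt(12895))*(-8385/17087) = -33540*I*sqrt(12895)/17087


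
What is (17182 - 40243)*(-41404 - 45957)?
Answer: 2014632021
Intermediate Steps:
(17182 - 40243)*(-41404 - 45957) = -23061*(-87361) = 2014632021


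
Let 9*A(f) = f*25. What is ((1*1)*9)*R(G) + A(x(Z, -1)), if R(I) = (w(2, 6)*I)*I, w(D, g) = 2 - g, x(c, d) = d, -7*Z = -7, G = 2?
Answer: -1321/9 ≈ -146.78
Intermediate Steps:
Z = 1 (Z = -1/7*(-7) = 1)
A(f) = 25*f/9 (A(f) = (f*25)/9 = (25*f)/9 = 25*f/9)
R(I) = -4*I**2 (R(I) = ((2 - 1*6)*I)*I = ((2 - 6)*I)*I = (-4*I)*I = -4*I**2)
((1*1)*9)*R(G) + A(x(Z, -1)) = ((1*1)*9)*(-4*2**2) + (25/9)*(-1) = (1*9)*(-4*4) - 25/9 = 9*(-16) - 25/9 = -144 - 25/9 = -1321/9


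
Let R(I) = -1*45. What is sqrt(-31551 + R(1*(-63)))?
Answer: 2*I*sqrt(7899) ≈ 177.75*I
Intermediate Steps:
R(I) = -45
sqrt(-31551 + R(1*(-63))) = sqrt(-31551 - 45) = sqrt(-31596) = 2*I*sqrt(7899)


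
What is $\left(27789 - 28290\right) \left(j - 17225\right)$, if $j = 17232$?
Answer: $-3507$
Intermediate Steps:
$\left(27789 - 28290\right) \left(j - 17225\right) = \left(27789 - 28290\right) \left(17232 - 17225\right) = \left(-501\right) 7 = -3507$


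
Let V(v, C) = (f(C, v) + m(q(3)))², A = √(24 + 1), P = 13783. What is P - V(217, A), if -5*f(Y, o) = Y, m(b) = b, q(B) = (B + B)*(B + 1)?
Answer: 13254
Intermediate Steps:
q(B) = 2*B*(1 + B) (q(B) = (2*B)*(1 + B) = 2*B*(1 + B))
A = 5 (A = √25 = 5)
f(Y, o) = -Y/5
V(v, C) = (24 - C/5)² (V(v, C) = (-C/5 + 2*3*(1 + 3))² = (-C/5 + 2*3*4)² = (-C/5 + 24)² = (24 - C/5)²)
P - V(217, A) = 13783 - (-120 + 5)²/25 = 13783 - (-115)²/25 = 13783 - 13225/25 = 13783 - 1*529 = 13783 - 529 = 13254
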